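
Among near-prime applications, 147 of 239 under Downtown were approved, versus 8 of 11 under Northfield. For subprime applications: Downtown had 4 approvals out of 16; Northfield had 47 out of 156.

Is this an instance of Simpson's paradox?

Yes

Near-prime: Downtown 147/239 = 61.5%, Northfield 8/11 = 72.7% → Northfield
Subprime: Downtown 4/16 = 25.0%, Northfield 47/156 = 30.1% → Northfield
Overall: Downtown 151/255 = 59.2%, Northfield 55/167 = 32.9% → Downtown
Northfield wins each credit group but Downtown wins overall — the comparison reverses. Northfield's applications skew toward subprime, which has a lower base rate.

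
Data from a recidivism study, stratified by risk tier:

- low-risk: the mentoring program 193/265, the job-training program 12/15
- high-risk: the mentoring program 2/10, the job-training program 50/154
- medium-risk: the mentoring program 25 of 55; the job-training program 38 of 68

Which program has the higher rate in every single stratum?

the job-training program

Low-risk: the mentoring program 193/265 = 72.8%, the job-training program 12/15 = 80.0% → the job-training program
High-risk: the mentoring program 2/10 = 20.0%, the job-training program 50/154 = 32.5% → the job-training program
Medium-risk: the mentoring program 25/55 = 45.5%, the job-training program 38/68 = 55.9% → the job-training program
The job-training program has the higher rate in all 3 groups.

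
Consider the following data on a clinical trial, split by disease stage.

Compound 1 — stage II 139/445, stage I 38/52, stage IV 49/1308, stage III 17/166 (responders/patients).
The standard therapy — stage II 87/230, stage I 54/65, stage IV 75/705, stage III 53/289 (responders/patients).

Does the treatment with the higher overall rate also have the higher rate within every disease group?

Yes

Stage II: Compound 1 139/445 = 31.2%, the standard therapy 87/230 = 37.8% → the standard therapy
Stage I: Compound 1 38/52 = 73.1%, the standard therapy 54/65 = 83.1% → the standard therapy
Stage IV: Compound 1 49/1308 = 3.7%, the standard therapy 75/705 = 10.6% → the standard therapy
Stage III: Compound 1 17/166 = 10.2%, the standard therapy 53/289 = 18.3% → the standard therapy
Overall: Compound 1 243/1971 = 12.3%, the standard therapy 269/1289 = 20.9% → the standard therapy
The standard therapy wins overall and in every disease group — no reversal.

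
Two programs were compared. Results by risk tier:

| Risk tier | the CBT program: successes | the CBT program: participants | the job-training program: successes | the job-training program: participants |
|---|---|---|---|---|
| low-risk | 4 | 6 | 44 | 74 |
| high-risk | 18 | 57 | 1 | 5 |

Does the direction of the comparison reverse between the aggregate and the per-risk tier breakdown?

Low-risk: the CBT program 4/6 = 66.7%, the job-training program 44/74 = 59.5% → the CBT program
High-risk: the CBT program 18/57 = 31.6%, the job-training program 1/5 = 20.0% → the CBT program
Overall: the CBT program 22/63 = 34.9%, the job-training program 45/79 = 57.0% → the job-training program
The CBT program wins each risk group but the job-training program wins overall — the comparison reverses. The CBT program's participants skew toward high-risk, which has a lower base rate.

Yes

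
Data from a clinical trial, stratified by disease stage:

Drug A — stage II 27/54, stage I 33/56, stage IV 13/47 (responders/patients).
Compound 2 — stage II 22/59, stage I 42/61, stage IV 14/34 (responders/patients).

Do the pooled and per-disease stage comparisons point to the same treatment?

No

Stage II: Drug A 27/54 = 50.0%, Compound 2 22/59 = 37.3% → Drug A
Stage I: Drug A 33/56 = 58.9%, Compound 2 42/61 = 68.9% → Compound 2
Stage IV: Drug A 13/47 = 27.7%, Compound 2 14/34 = 41.2% → Compound 2
Overall: Drug A 73/157 = 46.5%, Compound 2 78/154 = 50.6% → Compound 2
Neither sweeps: Drug A wins 1 of 3 groups, Compound 2 wins 2. Compound 2 wins overall but not every group — no Simpson reversal.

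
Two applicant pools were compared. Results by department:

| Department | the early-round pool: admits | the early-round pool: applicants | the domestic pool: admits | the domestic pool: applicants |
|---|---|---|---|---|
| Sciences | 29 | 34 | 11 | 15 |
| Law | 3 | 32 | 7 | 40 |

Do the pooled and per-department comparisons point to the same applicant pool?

No

Sciences: the early-round pool 29/34 = 85.3%, the domestic pool 11/15 = 73.3% → the early-round pool
Law: the early-round pool 3/32 = 9.4%, the domestic pool 7/40 = 17.5% → the domestic pool
Overall: the early-round pool 32/66 = 48.5%, the domestic pool 18/55 = 32.7% → the early-round pool
Neither sweeps: the early-round pool wins 1 of 2 groups, the domestic pool wins 1. The early-round pool wins overall but not every group — no Simpson reversal.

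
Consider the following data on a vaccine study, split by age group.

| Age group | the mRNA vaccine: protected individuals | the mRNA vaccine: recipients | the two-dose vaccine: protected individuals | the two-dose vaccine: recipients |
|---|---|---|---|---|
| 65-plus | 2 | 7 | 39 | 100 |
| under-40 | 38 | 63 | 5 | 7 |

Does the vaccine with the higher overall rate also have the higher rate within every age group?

65-plus: the mRNA vaccine 2/7 = 28.6%, the two-dose vaccine 39/100 = 39.0% → the two-dose vaccine
Under-40: the mRNA vaccine 38/63 = 60.3%, the two-dose vaccine 5/7 = 71.4% → the two-dose vaccine
Overall: the mRNA vaccine 40/70 = 57.1%, the two-dose vaccine 44/107 = 41.1% → the mRNA vaccine
The two-dose vaccine wins each age group but the mRNA vaccine wins overall — the comparison reverses. The two-dose vaccine's recipients skew toward 65-plus, which has a lower base rate.

No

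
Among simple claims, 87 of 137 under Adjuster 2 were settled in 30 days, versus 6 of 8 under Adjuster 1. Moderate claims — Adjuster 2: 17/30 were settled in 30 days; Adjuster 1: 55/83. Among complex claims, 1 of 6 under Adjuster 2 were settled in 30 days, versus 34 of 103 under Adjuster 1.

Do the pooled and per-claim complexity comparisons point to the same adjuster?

Simple: Adjuster 2 87/137 = 63.5%, Adjuster 1 6/8 = 75.0% → Adjuster 1
Moderate: Adjuster 2 17/30 = 56.7%, Adjuster 1 55/83 = 66.3% → Adjuster 1
Complex: Adjuster 2 1/6 = 16.7%, Adjuster 1 34/103 = 33.0% → Adjuster 1
Overall: Adjuster 2 105/173 = 60.7%, Adjuster 1 95/194 = 49.0% → Adjuster 2
Adjuster 1 wins each claim group but Adjuster 2 wins overall — the comparison reverses. Adjuster 1's claims skew toward complex, which has a lower base rate.

No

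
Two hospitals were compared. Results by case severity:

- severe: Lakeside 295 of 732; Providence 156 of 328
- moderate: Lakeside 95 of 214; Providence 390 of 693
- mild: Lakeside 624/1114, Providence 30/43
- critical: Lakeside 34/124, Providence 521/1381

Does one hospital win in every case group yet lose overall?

Severe: Lakeside 295/732 = 40.3%, Providence 156/328 = 47.6% → Providence
Moderate: Lakeside 95/214 = 44.4%, Providence 390/693 = 56.3% → Providence
Mild: Lakeside 624/1114 = 56.0%, Providence 30/43 = 69.8% → Providence
Critical: Lakeside 34/124 = 27.4%, Providence 521/1381 = 37.7% → Providence
Overall: Lakeside 1048/2184 = 48.0%, Providence 1097/2445 = 44.9% → Lakeside
Providence wins each case group but Lakeside wins overall — the comparison reverses. Providence's patients skew toward critical, which has a lower base rate.

Yes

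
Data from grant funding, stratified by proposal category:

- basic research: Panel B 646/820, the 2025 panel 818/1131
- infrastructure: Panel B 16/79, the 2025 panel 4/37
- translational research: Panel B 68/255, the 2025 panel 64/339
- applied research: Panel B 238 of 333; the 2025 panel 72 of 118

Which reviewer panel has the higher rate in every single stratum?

Basic research: Panel B 646/820 = 78.8%, the 2025 panel 818/1131 = 72.3% → Panel B
Infrastructure: Panel B 16/79 = 20.3%, the 2025 panel 4/37 = 10.8% → Panel B
Translational research: Panel B 68/255 = 26.7%, the 2025 panel 64/339 = 18.9% → Panel B
Applied research: Panel B 238/333 = 71.5%, the 2025 panel 72/118 = 61.0% → Panel B
Panel B has the higher rate in all 4 groups.

Panel B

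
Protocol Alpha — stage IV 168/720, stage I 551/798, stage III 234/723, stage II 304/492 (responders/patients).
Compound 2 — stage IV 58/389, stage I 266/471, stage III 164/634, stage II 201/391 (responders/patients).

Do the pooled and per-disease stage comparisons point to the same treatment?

Stage IV: Protocol Alpha 168/720 = 23.3%, Compound 2 58/389 = 14.9% → Protocol Alpha
Stage I: Protocol Alpha 551/798 = 69.0%, Compound 2 266/471 = 56.5% → Protocol Alpha
Stage III: Protocol Alpha 234/723 = 32.4%, Compound 2 164/634 = 25.9% → Protocol Alpha
Stage II: Protocol Alpha 304/492 = 61.8%, Compound 2 201/391 = 51.4% → Protocol Alpha
Overall: Protocol Alpha 1257/2733 = 46.0%, Compound 2 689/1885 = 36.6% → Protocol Alpha
Protocol Alpha wins overall and in every disease group — no reversal.

Yes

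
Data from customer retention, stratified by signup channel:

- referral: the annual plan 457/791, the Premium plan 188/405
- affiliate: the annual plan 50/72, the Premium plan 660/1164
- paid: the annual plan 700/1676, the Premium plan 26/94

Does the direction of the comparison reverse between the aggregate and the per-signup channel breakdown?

Referral: the annual plan 457/791 = 57.8%, the Premium plan 188/405 = 46.4% → the annual plan
Affiliate: the annual plan 50/72 = 69.4%, the Premium plan 660/1164 = 56.7% → the annual plan
Paid: the annual plan 700/1676 = 41.8%, the Premium plan 26/94 = 27.7% → the annual plan
Overall: the annual plan 1207/2539 = 47.5%, the Premium plan 874/1663 = 52.6% → the Premium plan
The annual plan wins each signup group but the Premium plan wins overall — the comparison reverses. The annual plan's customers skew toward paid, which has a lower base rate.

Yes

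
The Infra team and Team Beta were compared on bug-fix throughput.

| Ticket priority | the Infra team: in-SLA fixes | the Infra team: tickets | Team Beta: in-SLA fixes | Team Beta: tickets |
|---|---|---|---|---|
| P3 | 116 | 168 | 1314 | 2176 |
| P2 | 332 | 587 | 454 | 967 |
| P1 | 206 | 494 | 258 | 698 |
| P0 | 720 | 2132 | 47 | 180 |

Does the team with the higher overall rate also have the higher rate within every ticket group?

No

P3: the Infra team 116/168 = 69.0%, Team Beta 1314/2176 = 60.4% → the Infra team
P2: the Infra team 332/587 = 56.6%, Team Beta 454/967 = 46.9% → the Infra team
P1: the Infra team 206/494 = 41.7%, Team Beta 258/698 = 37.0% → the Infra team
P0: the Infra team 720/2132 = 33.8%, Team Beta 47/180 = 26.1% → the Infra team
Overall: the Infra team 1374/3381 = 40.6%, Team Beta 2073/4021 = 51.6% → Team Beta
The Infra team wins each ticket group but Team Beta wins overall — the comparison reverses. The Infra team's tickets skew toward P0, which has a lower base rate.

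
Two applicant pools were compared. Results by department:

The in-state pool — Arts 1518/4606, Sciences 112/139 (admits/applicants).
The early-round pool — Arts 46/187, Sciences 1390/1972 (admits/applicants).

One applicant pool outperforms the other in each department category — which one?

the in-state pool

Arts: the in-state pool 1518/4606 = 33.0%, the early-round pool 46/187 = 24.6% → the in-state pool
Sciences: the in-state pool 112/139 = 80.6%, the early-round pool 1390/1972 = 70.5% → the in-state pool
The in-state pool has the higher rate in both groups.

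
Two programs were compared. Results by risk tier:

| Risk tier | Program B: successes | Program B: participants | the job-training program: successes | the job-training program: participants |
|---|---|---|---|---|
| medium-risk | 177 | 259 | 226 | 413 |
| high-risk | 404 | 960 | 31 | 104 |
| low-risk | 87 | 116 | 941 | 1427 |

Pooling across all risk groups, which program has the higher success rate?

Medium-risk: Program B 177/259 = 68.3%, the job-training program 226/413 = 54.7% → Program B
High-risk: Program B 404/960 = 42.1%, the job-training program 31/104 = 29.8% → Program B
Low-risk: Program B 87/116 = 75.0%, the job-training program 941/1427 = 65.9% → Program B
Overall: Program B 668/1335 = 50.0%, the job-training program 1198/1944 = 61.6% → the job-training program
(Program B wins every risk group but the job-training program wins overall — Program B's participants skew toward the low-rate high-risk group.)

the job-training program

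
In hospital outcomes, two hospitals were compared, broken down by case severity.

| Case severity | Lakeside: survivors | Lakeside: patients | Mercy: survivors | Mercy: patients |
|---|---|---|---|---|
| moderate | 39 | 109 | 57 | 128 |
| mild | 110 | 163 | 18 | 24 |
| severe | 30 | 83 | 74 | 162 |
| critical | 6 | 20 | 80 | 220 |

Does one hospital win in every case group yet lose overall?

Yes

Moderate: Lakeside 39/109 = 35.8%, Mercy 57/128 = 44.5% → Mercy
Mild: Lakeside 110/163 = 67.5%, Mercy 18/24 = 75.0% → Mercy
Severe: Lakeside 30/83 = 36.1%, Mercy 74/162 = 45.7% → Mercy
Critical: Lakeside 6/20 = 30.0%, Mercy 80/220 = 36.4% → Mercy
Overall: Lakeside 185/375 = 49.3%, Mercy 229/534 = 42.9% → Lakeside
Mercy wins each case group but Lakeside wins overall — the comparison reverses. Mercy's patients skew toward critical, which has a lower base rate.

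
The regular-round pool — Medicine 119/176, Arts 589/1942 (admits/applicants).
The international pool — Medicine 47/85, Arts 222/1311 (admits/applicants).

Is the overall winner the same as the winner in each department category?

Yes

Medicine: the regular-round pool 119/176 = 67.6%, the international pool 47/85 = 55.3% → the regular-round pool
Arts: the regular-round pool 589/1942 = 30.3%, the international pool 222/1311 = 16.9% → the regular-round pool
Overall: the regular-round pool 708/2118 = 33.4%, the international pool 269/1396 = 19.3% → the regular-round pool
The regular-round pool wins overall and in every department group — no reversal.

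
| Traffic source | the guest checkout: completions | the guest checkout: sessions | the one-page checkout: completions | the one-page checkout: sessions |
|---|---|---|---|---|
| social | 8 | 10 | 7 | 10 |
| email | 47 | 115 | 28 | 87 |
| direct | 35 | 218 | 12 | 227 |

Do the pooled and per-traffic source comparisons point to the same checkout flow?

Yes

Social: the guest checkout 8/10 = 80.0%, the one-page checkout 7/10 = 70.0% → the guest checkout
Email: the guest checkout 47/115 = 40.9%, the one-page checkout 28/87 = 32.2% → the guest checkout
Direct: the guest checkout 35/218 = 16.1%, the one-page checkout 12/227 = 5.3% → the guest checkout
Overall: the guest checkout 90/343 = 26.2%, the one-page checkout 47/324 = 14.5% → the guest checkout
The guest checkout wins overall and in every traffic group — no reversal.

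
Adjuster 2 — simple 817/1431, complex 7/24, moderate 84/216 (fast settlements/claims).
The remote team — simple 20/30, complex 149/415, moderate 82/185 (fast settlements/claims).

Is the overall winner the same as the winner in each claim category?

No

Simple: Adjuster 2 817/1431 = 57.1%, the remote team 20/30 = 66.7% → the remote team
Complex: Adjuster 2 7/24 = 29.2%, the remote team 149/415 = 35.9% → the remote team
Moderate: Adjuster 2 84/216 = 38.9%, the remote team 82/185 = 44.3% → the remote team
Overall: Adjuster 2 908/1671 = 54.3%, the remote team 251/630 = 39.8% → Adjuster 2
The remote team wins each claim group but Adjuster 2 wins overall — the comparison reverses. The remote team's claims skew toward complex, which has a lower base rate.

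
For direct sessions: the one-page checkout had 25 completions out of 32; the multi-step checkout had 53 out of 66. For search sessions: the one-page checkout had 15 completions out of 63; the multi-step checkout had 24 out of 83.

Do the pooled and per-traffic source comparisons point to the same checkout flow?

Yes

Direct: the one-page checkout 25/32 = 78.1%, the multi-step checkout 53/66 = 80.3% → the multi-step checkout
Search: the one-page checkout 15/63 = 23.8%, the multi-step checkout 24/83 = 28.9% → the multi-step checkout
Overall: the one-page checkout 40/95 = 42.1%, the multi-step checkout 77/149 = 51.7% → the multi-step checkout
The multi-step checkout wins overall and in every traffic group — no reversal.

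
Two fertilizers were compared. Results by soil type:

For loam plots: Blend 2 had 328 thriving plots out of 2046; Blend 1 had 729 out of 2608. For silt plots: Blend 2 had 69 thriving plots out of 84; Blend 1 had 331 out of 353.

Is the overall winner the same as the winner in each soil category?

Loam: Blend 2 328/2046 = 16.0%, Blend 1 729/2608 = 28.0% → Blend 1
Silt: Blend 2 69/84 = 82.1%, Blend 1 331/353 = 93.8% → Blend 1
Overall: Blend 2 397/2130 = 18.6%, Blend 1 1060/2961 = 35.8% → Blend 1
Blend 1 wins overall and in every soil group — no reversal.

Yes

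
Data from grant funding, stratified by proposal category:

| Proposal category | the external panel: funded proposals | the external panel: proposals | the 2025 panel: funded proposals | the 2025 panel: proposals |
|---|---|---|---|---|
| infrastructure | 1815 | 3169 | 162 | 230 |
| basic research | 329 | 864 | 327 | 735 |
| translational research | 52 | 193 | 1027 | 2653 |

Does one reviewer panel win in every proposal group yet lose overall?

Infrastructure: the external panel 1815/3169 = 57.3%, the 2025 panel 162/230 = 70.4% → the 2025 panel
Basic research: the external panel 329/864 = 38.1%, the 2025 panel 327/735 = 44.5% → the 2025 panel
Translational research: the external panel 52/193 = 26.9%, the 2025 panel 1027/2653 = 38.7% → the 2025 panel
Overall: the external panel 2196/4226 = 52.0%, the 2025 panel 1516/3618 = 41.9% → the external panel
The 2025 panel wins each proposal group but the external panel wins overall — the comparison reverses. The 2025 panel's proposals skew toward translational research, which has a lower base rate.

Yes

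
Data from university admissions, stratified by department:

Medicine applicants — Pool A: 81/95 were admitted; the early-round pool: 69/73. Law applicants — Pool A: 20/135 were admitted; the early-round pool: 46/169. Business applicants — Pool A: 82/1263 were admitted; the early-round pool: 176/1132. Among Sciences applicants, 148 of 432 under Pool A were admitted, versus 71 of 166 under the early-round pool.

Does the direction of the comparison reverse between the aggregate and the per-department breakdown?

Medicine: Pool A 81/95 = 85.3%, the early-round pool 69/73 = 94.5% → the early-round pool
Law: Pool A 20/135 = 14.8%, the early-round pool 46/169 = 27.2% → the early-round pool
Business: Pool A 82/1263 = 6.5%, the early-round pool 176/1132 = 15.5% → the early-round pool
Sciences: Pool A 148/432 = 34.3%, the early-round pool 71/166 = 42.8% → the early-round pool
Overall: Pool A 331/1925 = 17.2%, the early-round pool 362/1540 = 23.5% → the early-round pool
The early-round pool wins overall and in every department group — no reversal.

No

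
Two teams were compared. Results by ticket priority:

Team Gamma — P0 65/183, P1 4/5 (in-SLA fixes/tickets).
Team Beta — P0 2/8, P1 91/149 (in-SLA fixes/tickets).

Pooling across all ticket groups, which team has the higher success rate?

Team Beta

P0: Team Gamma 65/183 = 35.5%, Team Beta 2/8 = 25.0% → Team Gamma
P1: Team Gamma 4/5 = 80.0%, Team Beta 91/149 = 61.1% → Team Gamma
Overall: Team Gamma 69/188 = 36.7%, Team Beta 93/157 = 59.2% → Team Beta
(Team Gamma wins every ticket group but Team Beta wins overall — Team Gamma's tickets skew toward the low-rate P0 group.)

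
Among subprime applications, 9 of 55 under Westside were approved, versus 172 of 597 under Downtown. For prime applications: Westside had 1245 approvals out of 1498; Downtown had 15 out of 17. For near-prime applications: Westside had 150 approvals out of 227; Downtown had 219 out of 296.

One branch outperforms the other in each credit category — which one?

Subprime: Westside 9/55 = 16.4%, Downtown 172/597 = 28.8% → Downtown
Prime: Westside 1245/1498 = 83.1%, Downtown 15/17 = 88.2% → Downtown
Near-prime: Westside 150/227 = 66.1%, Downtown 219/296 = 74.0% → Downtown
Downtown has the higher rate in all 3 groups.

Downtown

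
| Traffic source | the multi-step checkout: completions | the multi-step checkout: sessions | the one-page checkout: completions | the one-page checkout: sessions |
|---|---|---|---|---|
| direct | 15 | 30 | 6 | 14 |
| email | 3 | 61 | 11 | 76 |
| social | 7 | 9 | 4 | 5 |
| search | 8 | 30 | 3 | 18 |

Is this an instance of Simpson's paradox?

Direct: the multi-step checkout 15/30 = 50.0%, the one-page checkout 6/14 = 42.9% → the multi-step checkout
Email: the multi-step checkout 3/61 = 4.9%, the one-page checkout 11/76 = 14.5% → the one-page checkout
Social: the multi-step checkout 7/9 = 77.8%, the one-page checkout 4/5 = 80.0% → the one-page checkout
Search: the multi-step checkout 8/30 = 26.7%, the one-page checkout 3/18 = 16.7% → the multi-step checkout
Overall: the multi-step checkout 33/130 = 25.4%, the one-page checkout 24/113 = 21.2% → the multi-step checkout
Neither sweeps: the multi-step checkout wins 2 of 4 groups, the one-page checkout wins 2. The multi-step checkout wins overall but not every group — no Simpson reversal.

No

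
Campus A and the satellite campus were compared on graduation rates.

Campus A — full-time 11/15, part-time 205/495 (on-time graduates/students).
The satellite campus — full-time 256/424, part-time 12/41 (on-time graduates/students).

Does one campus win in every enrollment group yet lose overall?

Yes

Full-time: Campus A 11/15 = 73.3%, the satellite campus 256/424 = 60.4% → Campus A
Part-time: Campus A 205/495 = 41.4%, the satellite campus 12/41 = 29.3% → Campus A
Overall: Campus A 216/510 = 42.4%, the satellite campus 268/465 = 57.6% → the satellite campus
Campus A wins each enrollment group but the satellite campus wins overall — the comparison reverses. Campus A's students skew toward part-time, which has a lower base rate.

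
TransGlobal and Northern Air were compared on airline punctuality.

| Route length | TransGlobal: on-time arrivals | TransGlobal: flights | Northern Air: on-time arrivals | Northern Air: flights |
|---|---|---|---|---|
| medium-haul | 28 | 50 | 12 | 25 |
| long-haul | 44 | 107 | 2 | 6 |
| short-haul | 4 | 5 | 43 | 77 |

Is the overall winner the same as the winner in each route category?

No

Medium-haul: TransGlobal 28/50 = 56.0%, Northern Air 12/25 = 48.0% → TransGlobal
Long-haul: TransGlobal 44/107 = 41.1%, Northern Air 2/6 = 33.3% → TransGlobal
Short-haul: TransGlobal 4/5 = 80.0%, Northern Air 43/77 = 55.8% → TransGlobal
Overall: TransGlobal 76/162 = 46.9%, Northern Air 57/108 = 52.8% → Northern Air
TransGlobal wins each route group but Northern Air wins overall — the comparison reverses. TransGlobal's flights skew toward long-haul, which has a lower base rate.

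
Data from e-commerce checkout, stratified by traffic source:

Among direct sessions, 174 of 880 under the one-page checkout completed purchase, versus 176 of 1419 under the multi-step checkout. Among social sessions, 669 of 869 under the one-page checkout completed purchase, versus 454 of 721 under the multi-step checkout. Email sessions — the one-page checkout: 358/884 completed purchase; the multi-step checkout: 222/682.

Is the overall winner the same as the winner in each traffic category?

Direct: the one-page checkout 174/880 = 19.8%, the multi-step checkout 176/1419 = 12.4% → the one-page checkout
Social: the one-page checkout 669/869 = 77.0%, the multi-step checkout 454/721 = 63.0% → the one-page checkout
Email: the one-page checkout 358/884 = 40.5%, the multi-step checkout 222/682 = 32.6% → the one-page checkout
Overall: the one-page checkout 1201/2633 = 45.6%, the multi-step checkout 852/2822 = 30.2% → the one-page checkout
The one-page checkout wins overall and in every traffic group — no reversal.

Yes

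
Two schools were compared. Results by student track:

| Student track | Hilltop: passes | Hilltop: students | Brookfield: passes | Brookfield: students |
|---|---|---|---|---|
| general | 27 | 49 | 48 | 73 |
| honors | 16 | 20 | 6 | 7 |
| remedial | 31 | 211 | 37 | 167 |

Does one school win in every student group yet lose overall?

No

General: Hilltop 27/49 = 55.1%, Brookfield 48/73 = 65.8% → Brookfield
Honors: Hilltop 16/20 = 80.0%, Brookfield 6/7 = 85.7% → Brookfield
Remedial: Hilltop 31/211 = 14.7%, Brookfield 37/167 = 22.2% → Brookfield
Overall: Hilltop 74/280 = 26.4%, Brookfield 91/247 = 36.8% → Brookfield
Brookfield wins overall and in every student group — no reversal.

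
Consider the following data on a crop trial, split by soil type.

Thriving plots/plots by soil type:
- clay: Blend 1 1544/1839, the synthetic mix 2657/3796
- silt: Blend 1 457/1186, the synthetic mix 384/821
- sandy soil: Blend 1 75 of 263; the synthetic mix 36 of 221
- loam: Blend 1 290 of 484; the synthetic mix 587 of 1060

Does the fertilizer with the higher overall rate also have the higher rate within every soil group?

Clay: Blend 1 1544/1839 = 84.0%, the synthetic mix 2657/3796 = 70.0% → Blend 1
Silt: Blend 1 457/1186 = 38.5%, the synthetic mix 384/821 = 46.8% → the synthetic mix
Sandy soil: Blend 1 75/263 = 28.5%, the synthetic mix 36/221 = 16.3% → Blend 1
Loam: Blend 1 290/484 = 59.9%, the synthetic mix 587/1060 = 55.4% → Blend 1
Overall: Blend 1 2366/3772 = 62.7%, the synthetic mix 3664/5898 = 62.1% → Blend 1
Neither sweeps: Blend 1 wins 3 of 4 groups, the synthetic mix wins 1. Blend 1 wins overall but not every group — no Simpson reversal.

No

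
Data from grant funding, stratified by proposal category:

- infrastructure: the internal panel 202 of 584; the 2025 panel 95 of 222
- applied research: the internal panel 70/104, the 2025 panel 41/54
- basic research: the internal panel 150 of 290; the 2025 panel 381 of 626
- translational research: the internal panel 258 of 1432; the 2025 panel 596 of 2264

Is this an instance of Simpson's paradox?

No

Infrastructure: the internal panel 202/584 = 34.6%, the 2025 panel 95/222 = 42.8% → the 2025 panel
Applied research: the internal panel 70/104 = 67.3%, the 2025 panel 41/54 = 75.9% → the 2025 panel
Basic research: the internal panel 150/290 = 51.7%, the 2025 panel 381/626 = 60.9% → the 2025 panel
Translational research: the internal panel 258/1432 = 18.0%, the 2025 panel 596/2264 = 26.3% → the 2025 panel
Overall: the internal panel 680/2410 = 28.2%, the 2025 panel 1113/3166 = 35.2% → the 2025 panel
The 2025 panel wins overall and in every proposal group — no reversal.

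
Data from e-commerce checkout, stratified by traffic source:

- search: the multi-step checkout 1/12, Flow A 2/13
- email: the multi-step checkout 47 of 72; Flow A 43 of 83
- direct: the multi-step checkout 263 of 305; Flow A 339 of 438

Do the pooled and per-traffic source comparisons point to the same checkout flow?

Search: the multi-step checkout 1/12 = 8.3%, Flow A 2/13 = 15.4% → Flow A
Email: the multi-step checkout 47/72 = 65.3%, Flow A 43/83 = 51.8% → the multi-step checkout
Direct: the multi-step checkout 263/305 = 86.2%, Flow A 339/438 = 77.4% → the multi-step checkout
Overall: the multi-step checkout 311/389 = 79.9%, Flow A 384/534 = 71.9% → the multi-step checkout
Neither sweeps: the multi-step checkout wins 2 of 3 groups, Flow A wins 1. The multi-step checkout wins overall but not every group — no Simpson reversal.

No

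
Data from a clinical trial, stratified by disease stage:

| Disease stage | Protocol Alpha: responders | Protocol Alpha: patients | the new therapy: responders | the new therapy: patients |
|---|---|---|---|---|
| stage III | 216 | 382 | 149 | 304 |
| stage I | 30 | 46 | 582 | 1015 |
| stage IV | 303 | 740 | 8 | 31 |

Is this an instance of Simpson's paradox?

Stage III: Protocol Alpha 216/382 = 56.5%, the new therapy 149/304 = 49.0% → Protocol Alpha
Stage I: Protocol Alpha 30/46 = 65.2%, the new therapy 582/1015 = 57.3% → Protocol Alpha
Stage IV: Protocol Alpha 303/740 = 40.9%, the new therapy 8/31 = 25.8% → Protocol Alpha
Overall: Protocol Alpha 549/1168 = 47.0%, the new therapy 739/1350 = 54.7% → the new therapy
Protocol Alpha wins each disease group but the new therapy wins overall — the comparison reverses. Protocol Alpha's patients skew toward stage IV, which has a lower base rate.

Yes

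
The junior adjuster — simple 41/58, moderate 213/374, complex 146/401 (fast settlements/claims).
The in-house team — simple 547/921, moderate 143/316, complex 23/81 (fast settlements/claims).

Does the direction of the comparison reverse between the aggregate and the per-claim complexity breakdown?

Simple: the junior adjuster 41/58 = 70.7%, the in-house team 547/921 = 59.4% → the junior adjuster
Moderate: the junior adjuster 213/374 = 57.0%, the in-house team 143/316 = 45.3% → the junior adjuster
Complex: the junior adjuster 146/401 = 36.4%, the in-house team 23/81 = 28.4% → the junior adjuster
Overall: the junior adjuster 400/833 = 48.0%, the in-house team 713/1318 = 54.1% → the in-house team
The junior adjuster wins each claim group but the in-house team wins overall — the comparison reverses. The junior adjuster's claims skew toward complex, which has a lower base rate.

Yes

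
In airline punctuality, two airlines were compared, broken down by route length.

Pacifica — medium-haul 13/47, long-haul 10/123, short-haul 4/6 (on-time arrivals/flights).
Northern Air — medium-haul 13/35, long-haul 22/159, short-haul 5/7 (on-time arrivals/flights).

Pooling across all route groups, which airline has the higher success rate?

Medium-haul: Pacifica 13/47 = 27.7%, Northern Air 13/35 = 37.1% → Northern Air
Long-haul: Pacifica 10/123 = 8.1%, Northern Air 22/159 = 13.8% → Northern Air
Short-haul: Pacifica 4/6 = 66.7%, Northern Air 5/7 = 71.4% → Northern Air
Overall: Pacifica 27/176 = 15.3%, Northern Air 40/201 = 19.9% → Northern Air

Northern Air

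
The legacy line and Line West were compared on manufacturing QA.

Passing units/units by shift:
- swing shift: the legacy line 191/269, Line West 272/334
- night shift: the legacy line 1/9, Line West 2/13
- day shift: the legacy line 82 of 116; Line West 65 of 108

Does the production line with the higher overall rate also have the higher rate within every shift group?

Swing shift: the legacy line 191/269 = 71.0%, Line West 272/334 = 81.4% → Line West
Night shift: the legacy line 1/9 = 11.1%, Line West 2/13 = 15.4% → Line West
Day shift: the legacy line 82/116 = 70.7%, Line West 65/108 = 60.2% → the legacy line
Overall: the legacy line 274/394 = 69.5%, Line West 339/455 = 74.5% → Line West
Neither sweeps: the legacy line wins 1 of 3 groups, Line West wins 2. Line West wins overall but not every group — no Simpson reversal.

No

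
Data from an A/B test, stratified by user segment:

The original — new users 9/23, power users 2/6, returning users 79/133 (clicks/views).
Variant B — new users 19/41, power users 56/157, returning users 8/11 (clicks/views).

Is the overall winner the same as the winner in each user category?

No

New users: the original 9/23 = 39.1%, Variant B 19/41 = 46.3% → Variant B
Power users: the original 2/6 = 33.3%, Variant B 56/157 = 35.7% → Variant B
Returning users: the original 79/133 = 59.4%, Variant B 8/11 = 72.7% → Variant B
Overall: the original 90/162 = 55.6%, Variant B 83/209 = 39.7% → the original
Variant B wins each user group but the original wins overall — the comparison reverses. Variant B's views skew toward power users, which has a lower base rate.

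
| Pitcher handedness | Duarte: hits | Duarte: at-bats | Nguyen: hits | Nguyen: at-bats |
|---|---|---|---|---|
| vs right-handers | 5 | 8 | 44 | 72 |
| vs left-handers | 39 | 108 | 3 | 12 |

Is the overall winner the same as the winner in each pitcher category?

Vs right-handers: Duarte 5/8 = 62.5%, Nguyen 44/72 = 61.1% → Duarte
Vs left-handers: Duarte 39/108 = 36.1%, Nguyen 3/12 = 25.0% → Duarte
Overall: Duarte 44/116 = 37.9%, Nguyen 47/84 = 56.0% → Nguyen
Duarte wins each pitcher group but Nguyen wins overall — the comparison reverses. Duarte's at-bats skew toward vs left-handers, which has a lower base rate.

No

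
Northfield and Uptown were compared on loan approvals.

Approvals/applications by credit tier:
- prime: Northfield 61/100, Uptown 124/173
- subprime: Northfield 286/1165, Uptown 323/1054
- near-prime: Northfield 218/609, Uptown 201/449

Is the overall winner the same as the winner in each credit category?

Prime: Northfield 61/100 = 61.0%, Uptown 124/173 = 71.7% → Uptown
Subprime: Northfield 286/1165 = 24.5%, Uptown 323/1054 = 30.6% → Uptown
Near-prime: Northfield 218/609 = 35.8%, Uptown 201/449 = 44.8% → Uptown
Overall: Northfield 565/1874 = 30.1%, Uptown 648/1676 = 38.7% → Uptown
Uptown wins overall and in every credit group — no reversal.

Yes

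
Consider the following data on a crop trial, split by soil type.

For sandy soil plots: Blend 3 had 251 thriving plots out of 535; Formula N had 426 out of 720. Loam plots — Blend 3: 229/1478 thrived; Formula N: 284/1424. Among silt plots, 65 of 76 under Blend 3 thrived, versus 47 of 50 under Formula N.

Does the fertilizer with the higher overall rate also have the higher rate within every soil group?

Yes

Sandy soil: Blend 3 251/535 = 46.9%, Formula N 426/720 = 59.2% → Formula N
Loam: Blend 3 229/1478 = 15.5%, Formula N 284/1424 = 19.9% → Formula N
Silt: Blend 3 65/76 = 85.5%, Formula N 47/50 = 94.0% → Formula N
Overall: Blend 3 545/2089 = 26.1%, Formula N 757/2194 = 34.5% → Formula N
Formula N wins overall and in every soil group — no reversal.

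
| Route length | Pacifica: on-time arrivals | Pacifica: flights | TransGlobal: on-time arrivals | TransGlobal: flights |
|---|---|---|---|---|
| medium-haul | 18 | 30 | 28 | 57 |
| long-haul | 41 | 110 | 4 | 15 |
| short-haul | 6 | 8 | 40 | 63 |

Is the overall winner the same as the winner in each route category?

No

Medium-haul: Pacifica 18/30 = 60.0%, TransGlobal 28/57 = 49.1% → Pacifica
Long-haul: Pacifica 41/110 = 37.3%, TransGlobal 4/15 = 26.7% → Pacifica
Short-haul: Pacifica 6/8 = 75.0%, TransGlobal 40/63 = 63.5% → Pacifica
Overall: Pacifica 65/148 = 43.9%, TransGlobal 72/135 = 53.3% → TransGlobal
Pacifica wins each route group but TransGlobal wins overall — the comparison reverses. Pacifica's flights skew toward long-haul, which has a lower base rate.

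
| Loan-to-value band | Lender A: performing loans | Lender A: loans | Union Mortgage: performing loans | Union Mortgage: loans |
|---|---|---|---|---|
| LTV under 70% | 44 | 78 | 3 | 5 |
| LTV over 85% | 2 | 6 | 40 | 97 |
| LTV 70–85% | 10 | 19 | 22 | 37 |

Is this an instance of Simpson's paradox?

LTV under 70%: Lender A 44/78 = 56.4%, Union Mortgage 3/5 = 60.0% → Union Mortgage
LTV over 85%: Lender A 2/6 = 33.3%, Union Mortgage 40/97 = 41.2% → Union Mortgage
LTV 70–85%: Lender A 10/19 = 52.6%, Union Mortgage 22/37 = 59.5% → Union Mortgage
Overall: Lender A 56/103 = 54.4%, Union Mortgage 65/139 = 46.8% → Lender A
Union Mortgage wins each loan-to-value group but Lender A wins overall — the comparison reverses. Union Mortgage's loans skew toward LTV over 85%, which has a lower base rate.

Yes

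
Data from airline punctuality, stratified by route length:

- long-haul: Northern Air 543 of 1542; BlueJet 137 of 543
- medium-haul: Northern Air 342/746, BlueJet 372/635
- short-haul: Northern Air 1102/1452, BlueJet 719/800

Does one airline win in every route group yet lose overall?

No

Long-haul: Northern Air 543/1542 = 35.2%, BlueJet 137/543 = 25.2% → Northern Air
Medium-haul: Northern Air 342/746 = 45.8%, BlueJet 372/635 = 58.6% → BlueJet
Short-haul: Northern Air 1102/1452 = 75.9%, BlueJet 719/800 = 89.9% → BlueJet
Overall: Northern Air 1987/3740 = 53.1%, BlueJet 1228/1978 = 62.1% → BlueJet
Neither sweeps: Northern Air wins 1 of 3 groups, BlueJet wins 2. BlueJet wins overall but not every group — no Simpson reversal.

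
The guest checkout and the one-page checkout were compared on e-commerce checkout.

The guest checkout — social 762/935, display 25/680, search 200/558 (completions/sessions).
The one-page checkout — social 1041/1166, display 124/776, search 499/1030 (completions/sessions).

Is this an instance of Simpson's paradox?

Social: the guest checkout 762/935 = 81.5%, the one-page checkout 1041/1166 = 89.3% → the one-page checkout
Display: the guest checkout 25/680 = 3.7%, the one-page checkout 124/776 = 16.0% → the one-page checkout
Search: the guest checkout 200/558 = 35.8%, the one-page checkout 499/1030 = 48.4% → the one-page checkout
Overall: the guest checkout 987/2173 = 45.4%, the one-page checkout 1664/2972 = 56.0% → the one-page checkout
The one-page checkout wins overall and in every traffic group — no reversal.

No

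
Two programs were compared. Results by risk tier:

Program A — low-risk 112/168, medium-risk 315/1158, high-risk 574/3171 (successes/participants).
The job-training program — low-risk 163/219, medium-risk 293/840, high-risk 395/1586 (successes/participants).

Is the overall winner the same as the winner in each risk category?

Low-risk: Program A 112/168 = 66.7%, the job-training program 163/219 = 74.4% → the job-training program
Medium-risk: Program A 315/1158 = 27.2%, the job-training program 293/840 = 34.9% → the job-training program
High-risk: Program A 574/3171 = 18.1%, the job-training program 395/1586 = 24.9% → the job-training program
Overall: Program A 1001/4497 = 22.3%, the job-training program 851/2645 = 32.2% → the job-training program
The job-training program wins overall and in every risk group — no reversal.

Yes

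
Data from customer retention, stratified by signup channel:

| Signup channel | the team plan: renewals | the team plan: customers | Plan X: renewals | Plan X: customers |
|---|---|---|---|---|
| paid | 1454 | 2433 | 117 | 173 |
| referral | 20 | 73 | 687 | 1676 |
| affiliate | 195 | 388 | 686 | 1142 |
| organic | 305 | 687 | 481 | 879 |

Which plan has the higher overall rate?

the team plan

Paid: the team plan 1454/2433 = 59.8%, Plan X 117/173 = 67.6% → Plan X
Referral: the team plan 20/73 = 27.4%, Plan X 687/1676 = 41.0% → Plan X
Affiliate: the team plan 195/388 = 50.3%, Plan X 686/1142 = 60.1% → Plan X
Organic: the team plan 305/687 = 44.4%, Plan X 481/879 = 54.7% → Plan X
Overall: the team plan 1974/3581 = 55.1%, Plan X 1971/3870 = 50.9% → the team plan
(Plan X wins every signup group but the team plan wins overall — Plan X's customers skew toward the low-rate referral group.)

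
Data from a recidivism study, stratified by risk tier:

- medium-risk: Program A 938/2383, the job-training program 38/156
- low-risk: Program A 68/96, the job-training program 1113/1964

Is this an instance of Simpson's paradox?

Yes

Medium-risk: Program A 938/2383 = 39.4%, the job-training program 38/156 = 24.4% → Program A
Low-risk: Program A 68/96 = 70.8%, the job-training program 1113/1964 = 56.7% → Program A
Overall: Program A 1006/2479 = 40.6%, the job-training program 1151/2120 = 54.3% → the job-training program
Program A wins each risk group but the job-training program wins overall — the comparison reverses. Program A's participants skew toward medium-risk, which has a lower base rate.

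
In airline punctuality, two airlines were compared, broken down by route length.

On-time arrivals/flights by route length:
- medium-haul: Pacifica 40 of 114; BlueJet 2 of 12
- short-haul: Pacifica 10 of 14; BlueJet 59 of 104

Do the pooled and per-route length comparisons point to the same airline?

No

Medium-haul: Pacifica 40/114 = 35.1%, BlueJet 2/12 = 16.7% → Pacifica
Short-haul: Pacifica 10/14 = 71.4%, BlueJet 59/104 = 56.7% → Pacifica
Overall: Pacifica 50/128 = 39.1%, BlueJet 61/116 = 52.6% → BlueJet
Pacifica wins each route group but BlueJet wins overall — the comparison reverses. Pacifica's flights skew toward medium-haul, which has a lower base rate.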